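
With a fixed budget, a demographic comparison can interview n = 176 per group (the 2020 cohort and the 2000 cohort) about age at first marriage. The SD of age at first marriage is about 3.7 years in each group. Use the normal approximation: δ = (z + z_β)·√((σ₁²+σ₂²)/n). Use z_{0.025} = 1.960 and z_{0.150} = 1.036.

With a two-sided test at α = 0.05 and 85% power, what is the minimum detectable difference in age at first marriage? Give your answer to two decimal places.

δ = (z_{α/2} + z_β) · √((σ₁²+σ₂²)/n)
  = (1.960 + 1.036) · √(27.38/176)
  = 2.996 · √0.15557
  = 2.996 · 0.3944
  = 1.1817

Minimum detectable difference ≈ 1.18 years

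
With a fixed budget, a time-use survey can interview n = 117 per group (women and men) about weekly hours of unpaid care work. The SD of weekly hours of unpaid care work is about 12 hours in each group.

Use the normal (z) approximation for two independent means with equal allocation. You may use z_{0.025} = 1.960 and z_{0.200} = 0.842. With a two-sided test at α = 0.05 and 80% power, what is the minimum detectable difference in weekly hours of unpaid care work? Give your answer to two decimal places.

Minimum detectable difference ≈ 4.40 hours

δ = (z_{α/2} + z_β) · √((σ₁²+σ₂²)/n)
  = (1.960 + 0.842) · √(288/117)
  = 2.802 · √2.4615
  = 2.802 · 1.5689
  = 4.3961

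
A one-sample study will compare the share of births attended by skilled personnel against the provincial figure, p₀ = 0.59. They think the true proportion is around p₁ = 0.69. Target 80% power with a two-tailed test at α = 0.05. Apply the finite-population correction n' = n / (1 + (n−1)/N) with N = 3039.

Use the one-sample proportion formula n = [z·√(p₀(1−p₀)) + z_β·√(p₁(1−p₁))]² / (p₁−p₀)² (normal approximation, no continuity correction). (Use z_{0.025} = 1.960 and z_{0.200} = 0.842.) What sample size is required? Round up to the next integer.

n = 173

n = [z_{α/2}·√(p₀q₀) + z_β·√(p₁q₁)]² / (p₁ − p₀)²
  = [1.960·√(0.59·0.41) + 0.842·√(0.69·0.31)]² / (0.10)²
  = [1.960·0.4918 + 0.842·0.4625]² / 0.0100
  = [1.3534]² / 0.0100
  = 183.17
Finite-population correction (N = 3039): 183.17 / (1 + (183.17 − 1)/3039) = 172.81.
Round up → n = 173.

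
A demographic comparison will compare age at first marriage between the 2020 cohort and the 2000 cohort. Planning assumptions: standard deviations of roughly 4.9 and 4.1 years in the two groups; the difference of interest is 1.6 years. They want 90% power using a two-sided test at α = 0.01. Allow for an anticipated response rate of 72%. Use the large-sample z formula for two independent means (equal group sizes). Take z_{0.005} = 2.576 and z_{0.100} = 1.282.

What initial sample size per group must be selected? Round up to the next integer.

n = 330 per group

n = (z_{α/2} + z_β)² · (σ₁² + σ₂²) / δ²
  = (2.576 + 1.282)² · (4.9² + 4.1² = 40.82) / 1.6²
  = 14.8842 · 40.82 / 2.56
  = 237.33
Adjust for 72% response: 237.33 / 0.72 = 329.63.
Round up → n = 330 per group.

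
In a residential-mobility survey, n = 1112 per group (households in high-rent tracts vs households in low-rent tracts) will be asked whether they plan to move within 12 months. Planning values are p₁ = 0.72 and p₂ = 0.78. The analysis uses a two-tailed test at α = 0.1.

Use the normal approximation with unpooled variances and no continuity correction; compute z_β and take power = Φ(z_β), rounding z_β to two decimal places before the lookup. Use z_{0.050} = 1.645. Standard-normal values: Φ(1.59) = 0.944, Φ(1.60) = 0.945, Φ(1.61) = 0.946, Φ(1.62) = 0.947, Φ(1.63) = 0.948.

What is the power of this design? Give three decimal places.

z_β = |p₁−p₂|·√(n/[p₁q₁+p₂q₂]) − z_{α/2}
    = 0.06 · √(1112/0.3732) − 1.645
    = 0.06 · 54.5860 − 1.645
    = 3.2752 − 1.645 = 1.6302 → 1.63
Power = Φ(1.63) = 0.948.

Power ≈ 0.948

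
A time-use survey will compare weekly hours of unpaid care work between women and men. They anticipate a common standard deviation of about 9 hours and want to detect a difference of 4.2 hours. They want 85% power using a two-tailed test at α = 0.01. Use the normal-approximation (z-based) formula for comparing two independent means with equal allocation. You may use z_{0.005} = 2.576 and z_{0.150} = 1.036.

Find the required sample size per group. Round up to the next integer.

n = 120 per group

n = (z_{α/2} + z_β)² · (σ₁² + σ₂²) / δ²
  = (2.576 + 1.036)² · (2·9² = 162) / 4.2²
  = 13.0465 · 162 / 17.64
  = 119.82
Round up → n = 120 per group.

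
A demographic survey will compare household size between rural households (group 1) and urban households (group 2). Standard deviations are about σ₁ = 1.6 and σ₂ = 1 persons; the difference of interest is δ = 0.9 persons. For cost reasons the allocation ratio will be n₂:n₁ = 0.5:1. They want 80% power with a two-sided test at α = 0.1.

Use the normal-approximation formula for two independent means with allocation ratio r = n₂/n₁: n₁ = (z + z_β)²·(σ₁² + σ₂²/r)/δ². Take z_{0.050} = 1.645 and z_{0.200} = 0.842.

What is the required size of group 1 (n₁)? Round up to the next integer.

n₁ = (z_{α/2} + z_β)² · (σ₁² + σ₂²/r) / δ²
   = (1.645 + 0.842)² · (1.6² + 1²/0.5) / 0.9²
   = 6.1852 · (2.56 + 2) / 0.81
   = 6.1852 · 4.56 / 0.81
   = 34.82
Round up → n₁ = 35; n₂ = r·n₁ = 0.5 × 35 = 18.

n₁ = 35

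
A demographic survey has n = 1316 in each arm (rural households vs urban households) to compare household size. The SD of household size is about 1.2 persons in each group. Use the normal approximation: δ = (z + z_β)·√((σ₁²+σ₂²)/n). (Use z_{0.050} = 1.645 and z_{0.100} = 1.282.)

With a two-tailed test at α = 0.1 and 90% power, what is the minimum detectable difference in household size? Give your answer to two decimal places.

Minimum detectable difference ≈ 0.14 persons

δ = (z_{α/2} + z_β) · √((σ₁²+σ₂²)/n)
  = (1.645 + 1.282) · √(2.88/1316)
  = 2.927 · √0.00219
  = 2.927 · 0.0468
  = 0.1369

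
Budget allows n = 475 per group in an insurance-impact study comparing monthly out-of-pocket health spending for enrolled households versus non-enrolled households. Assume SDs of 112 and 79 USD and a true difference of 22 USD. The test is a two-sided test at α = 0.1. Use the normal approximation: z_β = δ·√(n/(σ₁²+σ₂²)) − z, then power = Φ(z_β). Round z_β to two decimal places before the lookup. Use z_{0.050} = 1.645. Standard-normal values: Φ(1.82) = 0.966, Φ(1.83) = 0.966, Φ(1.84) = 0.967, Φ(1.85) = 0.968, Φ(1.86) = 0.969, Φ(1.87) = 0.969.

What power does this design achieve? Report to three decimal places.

Power ≈ 0.968

z_β = δ·√(n/(σ₁²+σ₂²)) − z_{α/2}
    = 22 · √(475/18785) − 1.645
    = 22 · 0.15902 − 1.645
    = 3.4984 − 1.645 = 1.8534 → 1.85
Power = Φ(1.85) = 0.968.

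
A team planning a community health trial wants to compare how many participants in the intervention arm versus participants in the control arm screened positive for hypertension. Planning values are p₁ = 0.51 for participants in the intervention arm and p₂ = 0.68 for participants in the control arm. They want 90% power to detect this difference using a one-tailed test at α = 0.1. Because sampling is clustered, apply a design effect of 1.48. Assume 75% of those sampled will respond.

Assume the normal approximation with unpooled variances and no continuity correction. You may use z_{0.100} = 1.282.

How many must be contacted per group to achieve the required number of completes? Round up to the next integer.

n = 210 per group

n = (z_α + z_β)² · [p₁(1−p₁) + p₂(1−p₂)] / (p₁ − p₂)²
  = (1.282 + 1.282)² · (0.51·0.49 + 0.68·0.32) / (-0.17)²
  = (2.564)² · (0.2499 + 0.2176) / 0.0289
  = 6.5741 · 0.4675 / 0.0289
  = 106.35
Design effect: 1.48 × 106.35 = 157.39.
Adjust for 75% response: 157.39 / 0.75 = 209.86.
Round up → n = 210 per group.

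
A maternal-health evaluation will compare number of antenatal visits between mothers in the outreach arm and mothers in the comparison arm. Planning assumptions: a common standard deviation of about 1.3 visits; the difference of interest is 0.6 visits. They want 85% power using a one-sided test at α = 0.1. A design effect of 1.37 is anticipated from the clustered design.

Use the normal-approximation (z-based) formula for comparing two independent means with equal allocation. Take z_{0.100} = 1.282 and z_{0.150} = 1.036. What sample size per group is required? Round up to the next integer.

n = (z_α + z_β)² · (σ₁² + σ₂²) / δ²
  = (1.282 + 1.036)² · (2·1.3² = 3.38) / 0.6²
  = 5.3731 · 3.38 / 0.36
  = 50.45
Design effect: 1.37 × 50.45 = 69.11.
Round up → n = 70 per group.

n = 70 per group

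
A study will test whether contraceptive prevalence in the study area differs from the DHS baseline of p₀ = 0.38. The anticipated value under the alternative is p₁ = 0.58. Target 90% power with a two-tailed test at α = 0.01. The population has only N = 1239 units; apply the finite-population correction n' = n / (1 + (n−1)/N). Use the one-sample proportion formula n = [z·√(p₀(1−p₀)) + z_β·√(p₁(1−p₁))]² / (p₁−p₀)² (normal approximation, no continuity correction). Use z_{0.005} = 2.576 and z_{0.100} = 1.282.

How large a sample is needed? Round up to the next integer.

n = 83

n = [z_{α/2}·√(p₀q₀) + z_β·√(p₁q₁)]² / (p₁ − p₀)²
  = [2.576·√(0.38·0.62) + 1.282·√(0.58·0.42)]² / (0.20)²
  = [2.576·0.4854 + 1.282·0.4936]² / 0.0400
  = [1.8831]² / 0.0400
  = 88.65
Finite-population correction (N = 1239): 88.65 / (1 + (88.65 − 1)/1239) = 82.79.
Round up → n = 83.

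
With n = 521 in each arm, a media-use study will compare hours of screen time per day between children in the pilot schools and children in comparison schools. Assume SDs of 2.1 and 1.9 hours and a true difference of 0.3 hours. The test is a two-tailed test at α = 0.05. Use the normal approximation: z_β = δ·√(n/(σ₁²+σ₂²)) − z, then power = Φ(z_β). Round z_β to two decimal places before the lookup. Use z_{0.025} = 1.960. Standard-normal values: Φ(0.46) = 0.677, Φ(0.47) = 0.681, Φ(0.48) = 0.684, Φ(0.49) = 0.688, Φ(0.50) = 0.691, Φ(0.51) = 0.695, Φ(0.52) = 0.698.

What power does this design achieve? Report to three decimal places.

Power ≈ 0.677

z_β = δ·√(n/(σ₁²+σ₂²)) − z_{α/2}
    = 0.3 · √(521/8.02) − 1.960
    = 0.3 · 8.05994 − 1.960
    = 2.4180 − 1.960 = 0.4580 → 0.46
Power = Φ(0.46) = 0.677.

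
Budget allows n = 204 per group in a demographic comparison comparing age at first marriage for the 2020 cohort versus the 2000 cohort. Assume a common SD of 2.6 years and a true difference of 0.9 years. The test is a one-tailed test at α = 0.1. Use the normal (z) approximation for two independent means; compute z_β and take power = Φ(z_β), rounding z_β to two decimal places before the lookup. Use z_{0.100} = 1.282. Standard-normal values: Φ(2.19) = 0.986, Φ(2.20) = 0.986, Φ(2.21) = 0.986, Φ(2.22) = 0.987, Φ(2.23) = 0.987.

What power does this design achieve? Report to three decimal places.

z_β = δ·√(n/(σ₁²+σ₂²)) − z_α
    = 0.9 · √(204/13.52) − 1.282
    = 0.9 · 3.88442 − 1.282
    = 3.4960 − 1.282 = 2.2140 → 2.21
Power = Φ(2.21) = 0.986.

Power ≈ 0.986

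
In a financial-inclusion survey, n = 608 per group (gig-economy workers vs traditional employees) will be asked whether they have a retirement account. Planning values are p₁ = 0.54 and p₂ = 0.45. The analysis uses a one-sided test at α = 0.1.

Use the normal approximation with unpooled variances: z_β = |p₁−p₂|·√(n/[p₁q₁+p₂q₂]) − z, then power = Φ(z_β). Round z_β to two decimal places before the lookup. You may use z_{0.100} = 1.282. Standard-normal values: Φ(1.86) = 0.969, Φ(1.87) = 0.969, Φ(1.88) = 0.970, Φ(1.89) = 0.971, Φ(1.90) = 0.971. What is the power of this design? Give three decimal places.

z_β = |p₁−p₂|·√(n/[p₁q₁+p₂q₂]) − z_α
    = 0.09 · √(608/0.4959) − 1.282
    = 0.09 · 35.0150 − 1.282
    = 3.1514 − 1.282 = 1.8694 → 1.87
Power = Φ(1.87) = 0.969.

Power ≈ 0.969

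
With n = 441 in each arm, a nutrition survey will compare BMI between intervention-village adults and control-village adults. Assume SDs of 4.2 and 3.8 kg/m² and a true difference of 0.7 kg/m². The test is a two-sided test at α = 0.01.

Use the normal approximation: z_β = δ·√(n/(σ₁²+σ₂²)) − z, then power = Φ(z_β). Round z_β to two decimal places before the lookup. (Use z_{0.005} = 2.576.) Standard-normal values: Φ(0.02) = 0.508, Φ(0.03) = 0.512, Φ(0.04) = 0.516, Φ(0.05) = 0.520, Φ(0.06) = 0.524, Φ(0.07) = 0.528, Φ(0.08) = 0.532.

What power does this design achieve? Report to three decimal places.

z_β = δ·√(n/(σ₁²+σ₂²)) − z_{α/2}
    = 0.7 · √(441/32.08) − 2.576
    = 0.7 · 3.70768 − 2.576
    = 2.5954 − 2.576 = 0.0194 → 0.02
Power = Φ(0.02) = 0.508.

Power ≈ 0.508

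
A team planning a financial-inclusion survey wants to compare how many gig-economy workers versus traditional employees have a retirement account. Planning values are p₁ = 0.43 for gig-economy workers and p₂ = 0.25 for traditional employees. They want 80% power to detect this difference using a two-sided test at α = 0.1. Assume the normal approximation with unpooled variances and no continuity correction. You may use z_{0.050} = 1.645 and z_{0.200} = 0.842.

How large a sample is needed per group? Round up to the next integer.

n = (z_{α/2} + z_β)² · [p₁(1−p₁) + p₂(1−p₂)] / (p₁ − p₂)²
  = (1.645 + 0.842)² · (0.43·0.57 + 0.25·0.75) / (0.18)²
  = (2.487)² · (0.2451 + 0.1875) / 0.0324
  = 6.1852 · 0.4326 / 0.0324
  = 82.58
Round up → n = 83 per group.

n = 83 per group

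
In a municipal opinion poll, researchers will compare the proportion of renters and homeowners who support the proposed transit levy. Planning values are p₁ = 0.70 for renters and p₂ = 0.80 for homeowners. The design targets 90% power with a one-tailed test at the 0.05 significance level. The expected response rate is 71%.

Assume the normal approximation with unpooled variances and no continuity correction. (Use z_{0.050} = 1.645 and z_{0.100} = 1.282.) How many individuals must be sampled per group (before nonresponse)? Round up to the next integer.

n = (z_α + z_β)² · [p₁(1−p₁) + p₂(1−p₂)] / (p₁ − p₂)²
  = (1.645 + 1.282)² · (0.70·0.30 + 0.80·0.20) / (-0.10)²
  = (2.927)² · (0.2100 + 0.1600) / 0.0100
  = 8.5673 · 0.3700 / 0.0100
  = 316.99
Adjust for 71% response: 316.99 / 0.71 = 446.47.
Round up → n = 447 per group.

n = 447 per group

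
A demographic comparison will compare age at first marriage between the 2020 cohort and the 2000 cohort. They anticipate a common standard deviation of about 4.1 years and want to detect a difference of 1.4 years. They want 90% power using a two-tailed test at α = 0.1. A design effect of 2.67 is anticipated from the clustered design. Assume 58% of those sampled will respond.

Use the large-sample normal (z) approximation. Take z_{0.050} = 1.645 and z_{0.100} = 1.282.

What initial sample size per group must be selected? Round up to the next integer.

n = 677 per group

n = (z_{α/2} + z_β)² · (σ₁² + σ₂²) / δ²
  = (1.645 + 1.282)² · (2·4.1² = 33.62) / 1.4²
  = 8.5673 · 33.62 / 1.96
  = 146.96
Design effect: 2.67 × 146.96 = 392.37.
Adjust for 58% response: 392.37 / 0.58 = 676.50.
Round up → n = 677 per group.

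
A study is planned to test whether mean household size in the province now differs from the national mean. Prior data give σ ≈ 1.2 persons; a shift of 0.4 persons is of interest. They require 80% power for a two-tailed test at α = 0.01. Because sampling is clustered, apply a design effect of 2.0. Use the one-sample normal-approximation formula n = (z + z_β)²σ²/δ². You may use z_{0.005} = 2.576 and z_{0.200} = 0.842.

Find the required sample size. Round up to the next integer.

n = (z_{α/2} + z_β)² · σ² / δ²
  = (2.576 + 0.842)² · 1.2² / 0.4²
  = 11.6827 · 1.44 / 0.16
  = 105.14
Design effect: 2.0 × 105.14 = 210.29.
Round up → n = 211.

n = 211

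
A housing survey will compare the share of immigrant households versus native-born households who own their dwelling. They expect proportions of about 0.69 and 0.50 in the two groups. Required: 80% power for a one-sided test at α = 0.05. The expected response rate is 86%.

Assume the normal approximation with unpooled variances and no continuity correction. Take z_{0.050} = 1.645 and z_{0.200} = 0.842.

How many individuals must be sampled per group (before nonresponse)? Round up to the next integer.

n = (z_α + z_β)² · [p₁(1−p₁) + p₂(1−p₂)] / (p₁ − p₂)²
  = (1.645 + 0.842)² · (0.69·0.31 + 0.50·0.50) / (0.19)²
  = (2.487)² · (0.2139 + 0.2500) / 0.0361
  = 6.1852 · 0.4639 / 0.0361
  = 79.48
Adjust for 86% response: 79.48 / 0.86 = 92.42.
Round up → n = 93 per group.

n = 93 per group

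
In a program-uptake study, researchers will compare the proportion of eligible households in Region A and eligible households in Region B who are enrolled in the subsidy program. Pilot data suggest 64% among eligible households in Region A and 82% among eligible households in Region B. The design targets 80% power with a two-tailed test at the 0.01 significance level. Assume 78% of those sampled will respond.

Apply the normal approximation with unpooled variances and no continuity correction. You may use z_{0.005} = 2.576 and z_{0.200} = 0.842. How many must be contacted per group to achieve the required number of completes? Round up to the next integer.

n = 175 per group

n = (z_{α/2} + z_β)² · [p₁(1−p₁) + p₂(1−p₂)] / (p₁ − p₂)²
  = (2.576 + 0.842)² · (0.64·0.36 + 0.82·0.18) / (-0.18)²
  = (3.418)² · (0.2304 + 0.1476) / 0.0324
  = 11.6827 · 0.3780 / 0.0324
  = 136.30
Adjust for 78% response: 136.30 / 0.78 = 174.74.
Round up → n = 175 per group.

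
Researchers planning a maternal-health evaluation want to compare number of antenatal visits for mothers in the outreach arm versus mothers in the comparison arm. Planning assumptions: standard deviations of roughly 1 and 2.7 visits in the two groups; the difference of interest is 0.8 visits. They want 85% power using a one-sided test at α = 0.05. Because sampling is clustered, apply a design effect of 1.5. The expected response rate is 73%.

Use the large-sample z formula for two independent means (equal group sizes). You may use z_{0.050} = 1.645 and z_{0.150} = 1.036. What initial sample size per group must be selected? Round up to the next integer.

n = (z_α + z_β)² · (σ₁² + σ₂²) / δ²
  = (1.645 + 1.036)² · (1² + 2.7² = 8.29) / 0.8²
  = 7.1878 · 8.29 / 0.64
  = 93.10
Design effect: 1.5 × 93.10 = 139.66.
Adjust for 73% response: 139.66 / 0.73 = 191.31.
Round up → n = 192 per group.

n = 192 per group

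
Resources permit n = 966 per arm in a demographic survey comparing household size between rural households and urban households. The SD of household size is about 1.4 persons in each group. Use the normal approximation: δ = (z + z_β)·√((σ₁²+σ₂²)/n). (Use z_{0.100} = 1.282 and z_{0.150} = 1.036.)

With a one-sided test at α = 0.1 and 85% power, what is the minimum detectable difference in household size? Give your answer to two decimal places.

δ = (z_α + z_β) · √((σ₁²+σ₂²)/n)
  = (1.282 + 1.036) · √(3.92/966)
  = 2.318 · √0.00406
  = 2.318 · 0.0637
  = 0.1477

Minimum detectable difference ≈ 0.15 persons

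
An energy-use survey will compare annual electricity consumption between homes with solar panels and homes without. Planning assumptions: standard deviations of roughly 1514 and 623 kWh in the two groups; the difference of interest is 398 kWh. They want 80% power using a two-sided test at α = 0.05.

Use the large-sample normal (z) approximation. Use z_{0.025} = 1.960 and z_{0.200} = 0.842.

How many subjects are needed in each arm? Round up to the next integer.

n = 133 per group

n = (z_{α/2} + z_β)² · (σ₁² + σ₂²) / δ²
  = (1.960 + 0.842)² · (1514² + 623² = 2680325) / 398²
  = 7.8512 · 2680325 / 158404
  = 132.85
Round up → n = 133 per group.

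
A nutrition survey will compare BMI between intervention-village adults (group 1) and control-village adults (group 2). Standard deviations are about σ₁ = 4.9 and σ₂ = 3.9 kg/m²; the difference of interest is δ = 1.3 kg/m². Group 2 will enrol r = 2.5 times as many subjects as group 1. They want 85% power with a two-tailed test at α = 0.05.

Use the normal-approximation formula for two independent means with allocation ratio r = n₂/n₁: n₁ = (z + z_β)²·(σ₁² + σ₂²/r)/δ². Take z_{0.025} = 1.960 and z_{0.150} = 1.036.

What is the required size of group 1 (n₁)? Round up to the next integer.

n₁ = (z_{α/2} + z_β)² · (σ₁² + σ₂²/r) / δ²
   = (1.960 + 1.036)² · (4.9² + 3.9²/2.5) / 1.3²
   = 8.9760 · (24.01 + 6.084) / 1.69
   = 8.9760 · 30.094 / 1.69
   = 159.84
Round up → n₁ = 160; n₂ = r·n₁ = 2.5 × 160 = 400.

n₁ = 160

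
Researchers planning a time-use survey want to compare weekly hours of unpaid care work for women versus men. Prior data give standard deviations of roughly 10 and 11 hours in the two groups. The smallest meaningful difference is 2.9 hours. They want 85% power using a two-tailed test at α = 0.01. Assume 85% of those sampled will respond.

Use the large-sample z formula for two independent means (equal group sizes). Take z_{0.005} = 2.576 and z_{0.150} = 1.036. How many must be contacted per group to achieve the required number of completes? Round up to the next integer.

n = (z_{α/2} + z_β)² · (σ₁² + σ₂²) / δ²
  = (2.576 + 1.036)² · (10² + 11² = 221) / 2.9²
  = 13.0465 · 221 / 8.41
  = 342.84
Adjust for 85% response: 342.84 / 0.85 = 403.34.
Round up → n = 404 per group.

n = 404 per group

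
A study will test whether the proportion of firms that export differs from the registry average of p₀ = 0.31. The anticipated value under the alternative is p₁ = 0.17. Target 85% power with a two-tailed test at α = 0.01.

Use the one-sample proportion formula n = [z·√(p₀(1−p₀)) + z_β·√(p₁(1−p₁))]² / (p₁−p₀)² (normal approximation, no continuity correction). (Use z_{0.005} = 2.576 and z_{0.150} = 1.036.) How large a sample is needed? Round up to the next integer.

n = 128

n = [z_{α/2}·√(p₀q₀) + z_β·√(p₁q₁)]² / (p₁ − p₀)²
  = [2.576·√(0.31·0.69) + 1.036·√(0.17·0.83)]² / (-0.14)²
  = [2.576·0.4625 + 1.036·0.3756]² / 0.0196
  = [1.5805]² / 0.0196
  = 127.45
Round up → n = 128.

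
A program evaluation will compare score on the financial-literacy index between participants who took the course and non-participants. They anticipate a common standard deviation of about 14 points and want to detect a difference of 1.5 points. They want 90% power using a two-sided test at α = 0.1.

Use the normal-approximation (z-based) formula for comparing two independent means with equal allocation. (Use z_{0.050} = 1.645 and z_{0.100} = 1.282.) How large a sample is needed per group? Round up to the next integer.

n = 1493 per group

n = (z_{α/2} + z_β)² · (σ₁² + σ₂²) / δ²
  = (1.645 + 1.282)² · (2·14² = 392) / 1.5²
  = 8.5673 · 392 / 2.25
  = 1492.62
Round up → n = 1493 per group.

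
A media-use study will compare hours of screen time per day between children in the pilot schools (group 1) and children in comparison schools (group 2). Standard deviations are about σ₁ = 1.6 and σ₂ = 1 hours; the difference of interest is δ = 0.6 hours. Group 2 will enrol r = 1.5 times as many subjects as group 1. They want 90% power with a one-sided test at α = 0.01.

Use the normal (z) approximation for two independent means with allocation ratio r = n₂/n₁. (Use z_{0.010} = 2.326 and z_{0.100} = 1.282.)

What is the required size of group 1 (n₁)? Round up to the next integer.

n₁ = 117

n₁ = (z_α + z_β)² · (σ₁² + σ₂²/r) / δ²
   = (2.326 + 1.282)² · (1.6² + 1²/1.5) / 0.6²
   = 13.0177 · (2.56 + 0.66667) / 0.36
   = 13.0177 · 3.2267 / 0.36
   = 116.68
Round up → n₁ = 117; n₂ = r·n₁ = 1.5 × 117 = 176.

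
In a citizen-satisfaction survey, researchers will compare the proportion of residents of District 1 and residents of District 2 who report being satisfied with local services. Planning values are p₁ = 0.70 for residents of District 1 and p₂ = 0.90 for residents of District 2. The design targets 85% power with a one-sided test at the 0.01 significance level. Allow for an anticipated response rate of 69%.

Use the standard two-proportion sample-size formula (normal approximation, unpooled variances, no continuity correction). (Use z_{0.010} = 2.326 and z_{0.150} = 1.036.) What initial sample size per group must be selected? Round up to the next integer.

n = (z_α + z_β)² · [p₁(1−p₁) + p₂(1−p₂)] / (p₁ − p₂)²
  = (2.326 + 1.036)² · (0.70·0.30 + 0.90·0.10) / (-0.20)²
  = (3.362)² · (0.2100 + 0.0900) / 0.0400
  = 11.3030 · 0.3000 / 0.0400
  = 84.77
Adjust for 69% response: 84.77 / 0.69 = 122.86.
Round up → n = 123 per group.

n = 123 per group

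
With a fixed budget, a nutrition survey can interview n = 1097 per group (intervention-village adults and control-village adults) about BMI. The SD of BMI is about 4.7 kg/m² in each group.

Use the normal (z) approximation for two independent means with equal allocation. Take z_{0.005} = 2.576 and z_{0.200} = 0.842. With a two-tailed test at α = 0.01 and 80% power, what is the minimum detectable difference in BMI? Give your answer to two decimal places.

δ = (z_{α/2} + z_β) · √((σ₁²+σ₂²)/n)
  = (2.576 + 0.842) · √(44.18/1097)
  = 3.418 · √0.04027
  = 3.418 · 0.2007
  = 0.6859

Minimum detectable difference ≈ 0.69 kg/m²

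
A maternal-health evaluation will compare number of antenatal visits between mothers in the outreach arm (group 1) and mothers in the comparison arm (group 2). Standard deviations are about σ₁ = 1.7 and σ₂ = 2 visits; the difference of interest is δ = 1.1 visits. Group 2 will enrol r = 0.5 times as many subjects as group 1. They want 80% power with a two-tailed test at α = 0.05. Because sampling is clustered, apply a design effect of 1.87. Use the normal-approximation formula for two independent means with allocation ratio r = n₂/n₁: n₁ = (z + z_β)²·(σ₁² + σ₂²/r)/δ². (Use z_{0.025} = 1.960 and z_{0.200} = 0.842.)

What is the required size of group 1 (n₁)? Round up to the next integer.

n₁ = (z_{α/2} + z_β)² · (σ₁² + σ₂²/r) / δ²
   = (1.960 + 0.842)² · (1.7² + 2²/0.5) / 1.1²
   = 7.8512 · (2.89 + 8) / 1.21
   = 7.8512 · 10.89 / 1.21
   = 70.66
Design effect: 1.87 × 70.66 = 132.14.
Round up → n₁ = 133; n₂ = r·n₁ = 0.5 × 133 = 67.

n₁ = 133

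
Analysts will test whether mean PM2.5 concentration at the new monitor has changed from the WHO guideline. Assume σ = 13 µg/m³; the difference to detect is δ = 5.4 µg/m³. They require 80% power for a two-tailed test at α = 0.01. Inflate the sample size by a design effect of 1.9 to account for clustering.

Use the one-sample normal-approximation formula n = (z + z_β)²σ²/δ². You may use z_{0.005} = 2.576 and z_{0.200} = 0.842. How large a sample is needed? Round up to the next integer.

n = (z_{α/2} + z_β)² · σ² / δ²
  = (2.576 + 0.842)² · 13² / 5.4²
  = 11.6827 · 169 / 29.16
  = 67.71
Design effect: 1.9 × 67.71 = 128.65.
Round up → n = 129.

n = 129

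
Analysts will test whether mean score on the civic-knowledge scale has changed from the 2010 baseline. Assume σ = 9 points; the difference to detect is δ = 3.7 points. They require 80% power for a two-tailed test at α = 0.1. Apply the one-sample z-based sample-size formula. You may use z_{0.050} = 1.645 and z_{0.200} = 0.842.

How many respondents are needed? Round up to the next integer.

n = 37

n = (z_{α/2} + z_β)² · σ² / δ²
  = (1.645 + 0.842)² · 9² / 3.7²
  = 6.1852 · 81 / 13.69
  = 36.60
Round up → n = 37.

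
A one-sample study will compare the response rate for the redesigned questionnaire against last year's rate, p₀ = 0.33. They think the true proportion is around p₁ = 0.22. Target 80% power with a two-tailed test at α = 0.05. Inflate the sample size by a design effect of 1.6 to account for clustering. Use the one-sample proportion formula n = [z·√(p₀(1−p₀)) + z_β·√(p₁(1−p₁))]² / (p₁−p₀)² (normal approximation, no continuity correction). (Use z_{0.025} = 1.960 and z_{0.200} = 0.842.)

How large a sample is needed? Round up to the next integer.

n = 214

n = [z_{α/2}·√(p₀q₀) + z_β·√(p₁q₁)]² / (p₁ − p₀)²
  = [1.960·√(0.33·0.67) + 0.842·√(0.22·0.78)]² / (-0.11)²
  = [1.960·0.4702 + 0.842·0.4142]² / 0.0121
  = [1.2704]² / 0.0121
  = 133.38
Design effect: 1.6 × 133.38 = 213.41.
Round up → n = 214.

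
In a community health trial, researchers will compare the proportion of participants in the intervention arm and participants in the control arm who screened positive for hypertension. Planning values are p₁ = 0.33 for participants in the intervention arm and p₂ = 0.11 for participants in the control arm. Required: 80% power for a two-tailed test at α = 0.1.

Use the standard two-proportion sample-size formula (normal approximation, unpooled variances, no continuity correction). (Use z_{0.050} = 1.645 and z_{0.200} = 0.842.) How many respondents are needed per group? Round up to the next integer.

n = (z_{α/2} + z_β)² · [p₁(1−p₁) + p₂(1−p₂)] / (p₁ − p₂)²
  = (1.645 + 0.842)² · (0.33·0.67 + 0.11·0.89) / (0.22)²
  = (2.487)² · (0.2211 + 0.0979) / 0.0484
  = 6.1852 · 0.3190 / 0.0484
  = 40.77
Round up → n = 41 per group.

n = 41 per group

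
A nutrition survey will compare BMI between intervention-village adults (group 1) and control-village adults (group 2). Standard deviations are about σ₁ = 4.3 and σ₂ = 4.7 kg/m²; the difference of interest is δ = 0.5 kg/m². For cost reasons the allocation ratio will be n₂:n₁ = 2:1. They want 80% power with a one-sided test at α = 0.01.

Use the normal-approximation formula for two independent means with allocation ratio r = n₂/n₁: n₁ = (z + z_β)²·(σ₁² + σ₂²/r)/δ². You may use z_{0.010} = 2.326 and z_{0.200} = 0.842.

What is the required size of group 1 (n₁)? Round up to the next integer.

n₁ = (z_α + z_β)² · (σ₁² + σ₂²/r) / δ²
   = (2.326 + 0.842)² · (4.3² + 4.7²/2) / 0.5²
   = 10.0362 · (18.49 + 11.045) / 0.25
   = 10.0362 · 29.535 / 0.25
   = 1185.68
Round up → n₁ = 1186; n₂ = r·n₁ = 2 × 1186 = 2372.

n₁ = 1186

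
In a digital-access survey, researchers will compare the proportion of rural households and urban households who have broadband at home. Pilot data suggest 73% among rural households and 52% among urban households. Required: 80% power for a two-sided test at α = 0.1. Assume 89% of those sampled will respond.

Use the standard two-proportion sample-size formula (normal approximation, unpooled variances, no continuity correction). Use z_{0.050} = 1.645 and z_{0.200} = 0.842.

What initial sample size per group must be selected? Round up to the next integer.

n = 71 per group

n = (z_{α/2} + z_β)² · [p₁(1−p₁) + p₂(1−p₂)] / (p₁ − p₂)²
  = (1.645 + 0.842)² · (0.73·0.27 + 0.52·0.48) / (0.21)²
  = (2.487)² · (0.1971 + 0.2496) / 0.0441
  = 6.1852 · 0.4467 / 0.0441
  = 62.65
Adjust for 89% response: 62.65 / 0.89 = 70.39.
Round up → n = 71 per group.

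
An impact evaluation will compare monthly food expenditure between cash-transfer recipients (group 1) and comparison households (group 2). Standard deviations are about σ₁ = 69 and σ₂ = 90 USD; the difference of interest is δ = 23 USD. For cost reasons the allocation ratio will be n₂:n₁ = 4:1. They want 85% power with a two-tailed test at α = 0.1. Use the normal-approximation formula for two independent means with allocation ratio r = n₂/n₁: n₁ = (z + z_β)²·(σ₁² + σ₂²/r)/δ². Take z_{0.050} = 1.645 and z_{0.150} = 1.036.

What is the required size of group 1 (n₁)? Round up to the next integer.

n₁ = (z_{α/2} + z_β)² · (σ₁² + σ₂²/r) / δ²
   = (1.645 + 1.036)² · (69² + 90²/4) / 23²
   = 7.1878 · (4761 + 2025) / 529
   = 7.1878 · 6786 / 529
   = 92.20
Round up → n₁ = 93; n₂ = r·n₁ = 4 × 93 = 372.

n₁ = 93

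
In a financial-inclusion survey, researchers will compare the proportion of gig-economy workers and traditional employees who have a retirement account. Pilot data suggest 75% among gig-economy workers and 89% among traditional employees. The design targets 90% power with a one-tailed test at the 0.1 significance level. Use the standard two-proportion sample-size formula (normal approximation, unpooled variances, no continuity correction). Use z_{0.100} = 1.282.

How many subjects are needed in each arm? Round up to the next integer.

n = 96 per group

n = (z_α + z_β)² · [p₁(1−p₁) + p₂(1−p₂)] / (p₁ − p₂)²
  = (1.282 + 1.282)² · (0.75·0.25 + 0.89·0.11) / (-0.14)²
  = (2.564)² · (0.1875 + 0.0979) / 0.0196
  = 6.5741 · 0.2854 / 0.0196
  = 95.73
Round up → n = 96 per group.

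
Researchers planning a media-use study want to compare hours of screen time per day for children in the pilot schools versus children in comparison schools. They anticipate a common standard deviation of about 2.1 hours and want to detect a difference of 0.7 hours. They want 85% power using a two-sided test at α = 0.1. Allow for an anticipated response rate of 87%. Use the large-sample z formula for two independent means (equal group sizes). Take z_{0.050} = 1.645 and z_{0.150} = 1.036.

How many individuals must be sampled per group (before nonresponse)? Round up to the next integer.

n = 149 per group

n = (z_{α/2} + z_β)² · (σ₁² + σ₂²) / δ²
  = (1.645 + 1.036)² · (2·2.1² = 8.82) / 0.7²
  = 7.1878 · 8.82 / 0.49
  = 129.38
Adjust for 87% response: 129.38 / 0.87 = 148.71.
Round up → n = 149 per group.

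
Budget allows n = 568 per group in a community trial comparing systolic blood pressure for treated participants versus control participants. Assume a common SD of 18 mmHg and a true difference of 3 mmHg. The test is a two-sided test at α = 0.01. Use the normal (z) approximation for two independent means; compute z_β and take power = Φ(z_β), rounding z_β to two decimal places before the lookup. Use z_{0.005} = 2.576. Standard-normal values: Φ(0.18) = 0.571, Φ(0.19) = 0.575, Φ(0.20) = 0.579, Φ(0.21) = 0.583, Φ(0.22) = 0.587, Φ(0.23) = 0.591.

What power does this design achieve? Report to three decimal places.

z_β = δ·√(n/(σ₁²+σ₂²)) − z_{α/2}
    = 3 · √(568/648) − 2.576
    = 3 · 0.93624 − 2.576
    = 2.8087 − 2.576 = 0.2327 → 0.23
Power = Φ(0.23) = 0.591.

Power ≈ 0.591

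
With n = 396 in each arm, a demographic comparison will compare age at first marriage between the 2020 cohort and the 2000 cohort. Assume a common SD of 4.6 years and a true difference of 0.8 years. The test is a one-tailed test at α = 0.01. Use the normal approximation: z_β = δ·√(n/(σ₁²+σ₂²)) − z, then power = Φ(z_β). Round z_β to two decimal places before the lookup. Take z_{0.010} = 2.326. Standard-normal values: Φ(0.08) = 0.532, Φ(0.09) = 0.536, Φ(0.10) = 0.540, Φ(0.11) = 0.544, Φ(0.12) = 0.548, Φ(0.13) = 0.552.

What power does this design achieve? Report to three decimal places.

Power ≈ 0.548

z_β = δ·√(n/(σ₁²+σ₂²)) − z_α
    = 0.8 · √(396/42.32) − 2.326
    = 0.8 · 3.05897 − 2.326
    = 2.4472 − 2.326 = 0.1212 → 0.12
Power = Φ(0.12) = 0.548.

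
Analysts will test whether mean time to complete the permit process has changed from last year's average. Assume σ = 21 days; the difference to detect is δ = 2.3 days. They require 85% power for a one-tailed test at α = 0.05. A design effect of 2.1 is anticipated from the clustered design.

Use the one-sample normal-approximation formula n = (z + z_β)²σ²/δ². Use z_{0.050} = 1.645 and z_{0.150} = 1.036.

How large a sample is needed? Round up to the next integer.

n = 1259

n = (z_α + z_β)² · σ² / δ²
  = (1.645 + 1.036)² · 21² / 2.3²
  = 7.1878 · 441 / 5.29
  = 599.21
Design effect: 2.1 × 599.21 = 1258.33.
Round up → n = 1259.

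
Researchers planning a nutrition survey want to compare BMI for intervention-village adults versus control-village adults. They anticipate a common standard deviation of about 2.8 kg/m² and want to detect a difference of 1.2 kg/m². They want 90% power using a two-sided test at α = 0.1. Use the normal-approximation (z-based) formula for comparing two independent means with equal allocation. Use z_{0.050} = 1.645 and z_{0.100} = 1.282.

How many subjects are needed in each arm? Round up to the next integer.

n = 94 per group

n = (z_{α/2} + z_β)² · (σ₁² + σ₂²) / δ²
  = (1.645 + 1.282)² · (2·2.8² = 15.68) / 1.2²
  = 8.5673 · 15.68 / 1.44
  = 93.29
Round up → n = 94 per group.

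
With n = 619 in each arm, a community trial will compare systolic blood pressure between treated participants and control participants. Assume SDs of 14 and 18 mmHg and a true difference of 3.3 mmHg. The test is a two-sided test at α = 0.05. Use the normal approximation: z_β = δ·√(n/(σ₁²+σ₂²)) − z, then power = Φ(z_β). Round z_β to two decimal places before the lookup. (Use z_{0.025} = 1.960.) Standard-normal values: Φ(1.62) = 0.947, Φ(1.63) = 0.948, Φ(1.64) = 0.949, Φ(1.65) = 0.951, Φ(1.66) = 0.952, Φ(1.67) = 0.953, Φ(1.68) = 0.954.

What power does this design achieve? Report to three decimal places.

z_β = δ·√(n/(σ₁²+σ₂²)) − z_{α/2}
    = 3.3 · √(619/520) − 1.960
    = 3.3 · 1.09105 − 1.960
    = 3.6005 − 1.960 = 1.6405 → 1.64
Power = Φ(1.64) = 0.949.

Power ≈ 0.949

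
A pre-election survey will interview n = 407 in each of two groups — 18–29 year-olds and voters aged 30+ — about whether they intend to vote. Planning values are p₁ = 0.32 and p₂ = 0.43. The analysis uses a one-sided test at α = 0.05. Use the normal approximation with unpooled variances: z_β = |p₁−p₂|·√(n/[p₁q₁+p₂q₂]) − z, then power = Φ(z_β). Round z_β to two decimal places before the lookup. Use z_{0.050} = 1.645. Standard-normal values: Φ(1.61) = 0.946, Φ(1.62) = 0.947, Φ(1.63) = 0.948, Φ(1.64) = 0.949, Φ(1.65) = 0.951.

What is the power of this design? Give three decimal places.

Power ≈ 0.947

z_β = |p₁−p₂|·√(n/[p₁q₁+p₂q₂]) − z_α
    = 0.11 · √(407/0.4627) − 1.645
    = 0.11 · 29.6584 − 1.645
    = 3.2624 − 1.645 = 1.6174 → 1.62
Power = Φ(1.62) = 0.947.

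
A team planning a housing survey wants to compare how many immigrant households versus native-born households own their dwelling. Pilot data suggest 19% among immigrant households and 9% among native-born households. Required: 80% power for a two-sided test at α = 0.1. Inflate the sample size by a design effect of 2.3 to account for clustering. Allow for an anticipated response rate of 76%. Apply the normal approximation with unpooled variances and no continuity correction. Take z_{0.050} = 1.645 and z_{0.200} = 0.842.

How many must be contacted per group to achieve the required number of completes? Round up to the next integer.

n = 442 per group

n = (z_{α/2} + z_β)² · [p₁(1−p₁) + p₂(1−p₂)] / (p₁ − p₂)²
  = (1.645 + 0.842)² · (0.19·0.81 + 0.09·0.91) / (0.10)²
  = (2.487)² · (0.1539 + 0.0819) / 0.0100
  = 6.1852 · 0.2358 / 0.0100
  = 145.85
Design effect: 2.3 × 145.85 = 335.45.
Adjust for 76% response: 335.45 / 0.76 = 441.38.
Round up → n = 442 per group.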